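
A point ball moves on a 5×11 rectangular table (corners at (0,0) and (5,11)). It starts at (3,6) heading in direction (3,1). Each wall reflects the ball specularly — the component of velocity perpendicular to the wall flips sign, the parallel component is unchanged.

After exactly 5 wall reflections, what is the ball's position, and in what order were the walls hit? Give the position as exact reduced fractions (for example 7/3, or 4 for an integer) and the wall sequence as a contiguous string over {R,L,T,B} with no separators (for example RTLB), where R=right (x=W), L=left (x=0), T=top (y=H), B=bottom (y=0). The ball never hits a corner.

Final position: (0,31/3)
Wall sequence: RLRTL

1. t=2/3 → R at (5,20/3); v=(-3,1)
2. t=5/3 → L at (0,25/3); v=(3,1)
3. t=5/3 → R at (5,10); v=(-3,1)
4. t=1 → T at (2,11); v=(-3,-1)
5. t=2/3 → L at (0,31/3); v=(3,-1)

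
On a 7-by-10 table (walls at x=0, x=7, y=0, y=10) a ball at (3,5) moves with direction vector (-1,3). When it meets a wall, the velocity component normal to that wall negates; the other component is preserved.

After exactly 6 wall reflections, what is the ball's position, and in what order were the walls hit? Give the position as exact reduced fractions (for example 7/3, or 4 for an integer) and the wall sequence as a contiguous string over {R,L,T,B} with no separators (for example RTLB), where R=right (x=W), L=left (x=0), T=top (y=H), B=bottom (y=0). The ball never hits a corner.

Final position: (16/3,0)
Wall sequence: TLBTRB

1. t=5/3 → T at (4/3,10); v=(-1,-3)
2. t=4/3 → L at (0,6); v=(1,-3)
3. t=2 → B at (2,0); v=(1,3)
4. t=10/3 → T at (16/3,10); v=(1,-3)
5. t=5/3 → R at (7,5); v=(-1,-3)
6. t=5/3 → B at (16/3,0); v=(-1,3)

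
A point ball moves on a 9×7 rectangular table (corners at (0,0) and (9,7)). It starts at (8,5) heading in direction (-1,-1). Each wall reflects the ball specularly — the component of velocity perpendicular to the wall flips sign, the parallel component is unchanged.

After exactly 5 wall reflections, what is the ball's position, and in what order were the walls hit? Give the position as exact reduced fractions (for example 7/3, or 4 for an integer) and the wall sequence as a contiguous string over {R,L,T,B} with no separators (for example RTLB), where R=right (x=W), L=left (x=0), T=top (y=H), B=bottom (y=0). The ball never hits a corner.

Final position: (7,0)
Wall sequence: BLTRB

1. t=5 → B at (3,0); v=(-1,1)
2. t=3 → L at (0,3); v=(1,1)
3. t=4 → T at (4,7); v=(1,-1)
4. t=5 → R at (9,2); v=(-1,-1)
5. t=2 → B at (7,0); v=(-1,1)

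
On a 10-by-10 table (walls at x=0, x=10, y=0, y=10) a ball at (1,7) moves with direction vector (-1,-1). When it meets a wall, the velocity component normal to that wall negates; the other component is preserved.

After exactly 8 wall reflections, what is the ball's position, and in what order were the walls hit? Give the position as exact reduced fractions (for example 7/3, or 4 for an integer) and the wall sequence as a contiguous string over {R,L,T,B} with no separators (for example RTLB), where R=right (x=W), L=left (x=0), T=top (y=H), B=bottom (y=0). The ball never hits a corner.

1. t=1 → L at (0,6); v=(1,-1)
2. t=6 → B at (6,0); v=(1,1)
3. t=4 → R at (10,4); v=(-1,1)
4. t=6 → T at (4,10); v=(-1,-1)
5. t=4 → L at (0,6); v=(1,-1)
6. t=6 → B at (6,0); v=(1,1)
7. t=4 → R at (10,4); v=(-1,1)
8. t=6 → T at (4,10); v=(-1,-1)

Final position: (4,10)
Wall sequence: LBRTLBRT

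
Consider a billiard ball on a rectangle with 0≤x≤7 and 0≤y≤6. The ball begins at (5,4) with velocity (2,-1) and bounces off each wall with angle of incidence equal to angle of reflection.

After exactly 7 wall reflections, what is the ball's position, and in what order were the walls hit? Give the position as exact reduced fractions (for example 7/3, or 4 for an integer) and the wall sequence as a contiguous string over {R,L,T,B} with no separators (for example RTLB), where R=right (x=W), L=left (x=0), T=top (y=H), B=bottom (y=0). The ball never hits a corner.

Final position: (7,1)
Wall sequence: RBLRTLR

1. t=1 → R at (7,3); v=(-2,-1)
2. t=3 → B at (1,0); v=(-2,1)
3. t=1/2 → L at (0,1/2); v=(2,1)
4. t=7/2 → R at (7,4); v=(-2,1)
5. t=2 → T at (3,6); v=(-2,-1)
6. t=3/2 → L at (0,9/2); v=(2,-1)
7. t=7/2 → R at (7,1); v=(-2,-1)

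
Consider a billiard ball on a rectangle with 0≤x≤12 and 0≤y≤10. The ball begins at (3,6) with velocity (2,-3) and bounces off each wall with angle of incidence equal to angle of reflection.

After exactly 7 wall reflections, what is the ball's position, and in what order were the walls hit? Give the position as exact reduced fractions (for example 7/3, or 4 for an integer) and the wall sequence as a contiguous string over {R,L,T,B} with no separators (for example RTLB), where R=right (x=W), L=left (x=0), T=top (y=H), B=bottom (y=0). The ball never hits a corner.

1. t=2 → B at (7,0); v=(2,3)
2. t=5/2 → R at (12,15/2); v=(-2,3)
3. t=5/6 → T at (31/3,10); v=(-2,-3)
4. t=10/3 → B at (11/3,0); v=(-2,3)
5. t=11/6 → L at (0,11/2); v=(2,3)
6. t=3/2 → T at (3,10); v=(2,-3)
7. t=10/3 → B at (29/3,0); v=(2,3)

Final position: (29/3,0)
Wall sequence: BRTBLTB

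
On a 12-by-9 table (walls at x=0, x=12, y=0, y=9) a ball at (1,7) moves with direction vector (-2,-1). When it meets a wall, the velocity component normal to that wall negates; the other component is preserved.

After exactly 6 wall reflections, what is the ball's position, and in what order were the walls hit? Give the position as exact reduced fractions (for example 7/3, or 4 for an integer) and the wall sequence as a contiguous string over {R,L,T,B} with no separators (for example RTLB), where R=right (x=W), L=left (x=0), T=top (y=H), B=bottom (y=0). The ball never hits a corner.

Final position: (12,13/2)
Wall sequence: LRBLTR

1. t=1/2 → L at (0,13/2); v=(2,-1)
2. t=6 → R at (12,1/2); v=(-2,-1)
3. t=1/2 → B at (11,0); v=(-2,1)
4. t=11/2 → L at (0,11/2); v=(2,1)
5. t=7/2 → T at (7,9); v=(2,-1)
6. t=5/2 → R at (12,13/2); v=(-2,-1)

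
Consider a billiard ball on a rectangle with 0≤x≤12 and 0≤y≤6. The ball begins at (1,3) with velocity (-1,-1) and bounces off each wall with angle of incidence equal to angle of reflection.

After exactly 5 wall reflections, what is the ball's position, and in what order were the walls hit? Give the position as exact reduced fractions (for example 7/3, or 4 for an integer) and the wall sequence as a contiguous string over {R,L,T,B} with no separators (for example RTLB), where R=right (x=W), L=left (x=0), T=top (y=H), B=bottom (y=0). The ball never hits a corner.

Final position: (10,0)
Wall sequence: LBTRB

1. t=1 → L at (0,2); v=(1,-1)
2. t=2 → B at (2,0); v=(1,1)
3. t=6 → T at (8,6); v=(1,-1)
4. t=4 → R at (12,2); v=(-1,-1)
5. t=2 → B at (10,0); v=(-1,1)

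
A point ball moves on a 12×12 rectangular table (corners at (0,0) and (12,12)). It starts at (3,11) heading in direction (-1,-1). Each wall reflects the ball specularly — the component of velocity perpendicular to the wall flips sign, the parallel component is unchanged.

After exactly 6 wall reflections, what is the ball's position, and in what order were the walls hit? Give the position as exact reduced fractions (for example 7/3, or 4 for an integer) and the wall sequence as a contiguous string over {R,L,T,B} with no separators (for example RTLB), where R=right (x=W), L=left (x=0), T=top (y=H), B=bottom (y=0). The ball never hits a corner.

Final position: (8,0)
Wall sequence: LBRTLB

1. t=3 → L at (0,8); v=(1,-1)
2. t=8 → B at (8,0); v=(1,1)
3. t=4 → R at (12,4); v=(-1,1)
4. t=8 → T at (4,12); v=(-1,-1)
5. t=4 → L at (0,8); v=(1,-1)
6. t=8 → B at (8,0); v=(1,1)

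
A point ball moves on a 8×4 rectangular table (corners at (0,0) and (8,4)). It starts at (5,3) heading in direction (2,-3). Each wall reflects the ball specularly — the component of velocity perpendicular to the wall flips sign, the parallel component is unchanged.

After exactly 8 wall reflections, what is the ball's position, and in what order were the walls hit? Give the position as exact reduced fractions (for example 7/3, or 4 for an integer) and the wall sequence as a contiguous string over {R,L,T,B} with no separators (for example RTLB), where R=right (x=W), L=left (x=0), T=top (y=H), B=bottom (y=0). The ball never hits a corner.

Final position: (13/3,4)
Wall sequence: BRTBTLBT

1. t=1 → B at (7,0); v=(2,3)
2. t=1/2 → R at (8,3/2); v=(-2,3)
3. t=5/6 → T at (19/3,4); v=(-2,-3)
4. t=4/3 → B at (11/3,0); v=(-2,3)
5. t=4/3 → T at (1,4); v=(-2,-3)
6. t=1/2 → L at (0,5/2); v=(2,-3)
7. t=5/6 → B at (5/3,0); v=(2,3)
8. t=4/3 → T at (13/3,4); v=(2,-3)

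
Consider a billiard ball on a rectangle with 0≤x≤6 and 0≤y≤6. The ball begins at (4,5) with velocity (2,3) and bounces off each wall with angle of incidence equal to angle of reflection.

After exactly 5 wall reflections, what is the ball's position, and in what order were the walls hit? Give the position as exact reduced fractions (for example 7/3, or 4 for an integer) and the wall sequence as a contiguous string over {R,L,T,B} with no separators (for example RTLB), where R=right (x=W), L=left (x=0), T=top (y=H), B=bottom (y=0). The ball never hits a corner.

Final position: (2/3,6)
Wall sequence: TRBLT

1. t=1/3 → T at (14/3,6); v=(2,-3)
2. t=2/3 → R at (6,4); v=(-2,-3)
3. t=4/3 → B at (10/3,0); v=(-2,3)
4. t=5/3 → L at (0,5); v=(2,3)
5. t=1/3 → T at (2/3,6); v=(2,-3)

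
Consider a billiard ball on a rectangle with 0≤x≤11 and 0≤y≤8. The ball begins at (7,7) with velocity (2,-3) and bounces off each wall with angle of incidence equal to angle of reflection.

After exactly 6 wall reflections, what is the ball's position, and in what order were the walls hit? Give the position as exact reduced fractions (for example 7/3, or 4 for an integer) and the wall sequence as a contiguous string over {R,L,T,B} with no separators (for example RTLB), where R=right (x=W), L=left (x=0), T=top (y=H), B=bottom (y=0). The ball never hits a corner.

1. t=2 → R at (11,1); v=(-2,-3)
2. t=1/3 → B at (31/3,0); v=(-2,3)
3. t=8/3 → T at (5,8); v=(-2,-3)
4. t=5/2 → L at (0,1/2); v=(2,-3)
5. t=1/6 → B at (1/3,0); v=(2,3)
6. t=8/3 → T at (17/3,8); v=(2,-3)

Final position: (17/3,8)
Wall sequence: RBTLBT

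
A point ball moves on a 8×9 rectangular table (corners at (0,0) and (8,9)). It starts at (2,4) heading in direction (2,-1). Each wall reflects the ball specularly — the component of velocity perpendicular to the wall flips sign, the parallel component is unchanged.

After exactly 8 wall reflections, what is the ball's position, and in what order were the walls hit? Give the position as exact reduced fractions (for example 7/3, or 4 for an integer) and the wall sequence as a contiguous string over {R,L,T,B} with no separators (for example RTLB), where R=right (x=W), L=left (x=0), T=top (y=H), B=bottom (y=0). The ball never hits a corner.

1. t=3 → R at (8,1); v=(-2,-1)
2. t=1 → B at (6,0); v=(-2,1)
3. t=3 → L at (0,3); v=(2,1)
4. t=4 → R at (8,7); v=(-2,1)
5. t=2 → T at (4,9); v=(-2,-1)
6. t=2 → L at (0,7); v=(2,-1)
7. t=4 → R at (8,3); v=(-2,-1)
8. t=3 → B at (2,0); v=(-2,1)

Final position: (2,0)
Wall sequence: RBLRTLRB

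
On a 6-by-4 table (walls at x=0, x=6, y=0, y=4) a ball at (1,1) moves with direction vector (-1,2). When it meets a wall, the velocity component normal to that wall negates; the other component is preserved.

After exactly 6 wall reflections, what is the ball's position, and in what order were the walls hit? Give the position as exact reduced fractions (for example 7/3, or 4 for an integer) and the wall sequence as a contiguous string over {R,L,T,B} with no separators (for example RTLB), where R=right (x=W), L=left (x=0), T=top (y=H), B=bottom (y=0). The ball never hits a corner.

Final position: (11/2,0)
Wall sequence: LTBTRB

1. t=1 → L at (0,3); v=(1,2)
2. t=1/2 → T at (1/2,4); v=(1,-2)
3. t=2 → B at (5/2,0); v=(1,2)
4. t=2 → T at (9/2,4); v=(1,-2)
5. t=3/2 → R at (6,1); v=(-1,-2)
6. t=1/2 → B at (11/2,0); v=(-1,2)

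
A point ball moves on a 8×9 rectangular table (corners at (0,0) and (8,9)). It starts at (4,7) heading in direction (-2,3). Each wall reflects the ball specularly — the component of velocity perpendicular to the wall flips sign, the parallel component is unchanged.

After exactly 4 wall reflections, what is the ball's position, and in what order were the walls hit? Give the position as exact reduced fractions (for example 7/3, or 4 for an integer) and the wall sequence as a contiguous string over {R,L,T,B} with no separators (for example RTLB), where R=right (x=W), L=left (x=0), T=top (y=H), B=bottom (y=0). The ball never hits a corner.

1. t=2/3 → T at (8/3,9); v=(-2,-3)
2. t=4/3 → L at (0,5); v=(2,-3)
3. t=5/3 → B at (10/3,0); v=(2,3)
4. t=7/3 → R at (8,7); v=(-2,3)

Final position: (8,7)
Wall sequence: TLBR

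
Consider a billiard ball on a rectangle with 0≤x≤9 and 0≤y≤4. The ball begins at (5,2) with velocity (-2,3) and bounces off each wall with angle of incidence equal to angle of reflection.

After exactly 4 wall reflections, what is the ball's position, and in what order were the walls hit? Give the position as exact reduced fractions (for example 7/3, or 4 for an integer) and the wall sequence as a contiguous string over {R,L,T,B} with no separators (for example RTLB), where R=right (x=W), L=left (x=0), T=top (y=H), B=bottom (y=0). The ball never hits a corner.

Final position: (5/3,4)
Wall sequence: TBLT

1. t=2/3 → T at (11/3,4); v=(-2,-3)
2. t=4/3 → B at (1,0); v=(-2,3)
3. t=1/2 → L at (0,3/2); v=(2,3)
4. t=5/6 → T at (5/3,4); v=(2,-3)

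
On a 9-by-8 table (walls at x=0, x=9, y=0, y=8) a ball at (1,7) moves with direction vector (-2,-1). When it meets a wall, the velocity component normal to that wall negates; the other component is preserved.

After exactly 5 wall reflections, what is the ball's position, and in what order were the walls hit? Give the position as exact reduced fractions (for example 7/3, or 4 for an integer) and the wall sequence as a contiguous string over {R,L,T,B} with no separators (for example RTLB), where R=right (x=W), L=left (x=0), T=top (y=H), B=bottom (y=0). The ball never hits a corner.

1. t=1/2 → L at (0,13/2); v=(2,-1)
2. t=9/2 → R at (9,2); v=(-2,-1)
3. t=2 → B at (5,0); v=(-2,1)
4. t=5/2 → L at (0,5/2); v=(2,1)
5. t=9/2 → R at (9,7); v=(-2,1)

Final position: (9,7)
Wall sequence: LRBLR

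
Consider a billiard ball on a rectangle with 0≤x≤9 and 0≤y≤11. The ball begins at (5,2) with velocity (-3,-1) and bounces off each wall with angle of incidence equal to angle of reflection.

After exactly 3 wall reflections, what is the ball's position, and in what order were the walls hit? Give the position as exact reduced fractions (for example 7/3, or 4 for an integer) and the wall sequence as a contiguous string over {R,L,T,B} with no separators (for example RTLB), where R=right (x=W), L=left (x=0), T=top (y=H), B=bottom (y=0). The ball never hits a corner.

1. t=5/3 → L at (0,1/3); v=(3,-1)
2. t=1/3 → B at (1,0); v=(3,1)
3. t=8/3 → R at (9,8/3); v=(-3,1)

Final position: (9,8/3)
Wall sequence: LBR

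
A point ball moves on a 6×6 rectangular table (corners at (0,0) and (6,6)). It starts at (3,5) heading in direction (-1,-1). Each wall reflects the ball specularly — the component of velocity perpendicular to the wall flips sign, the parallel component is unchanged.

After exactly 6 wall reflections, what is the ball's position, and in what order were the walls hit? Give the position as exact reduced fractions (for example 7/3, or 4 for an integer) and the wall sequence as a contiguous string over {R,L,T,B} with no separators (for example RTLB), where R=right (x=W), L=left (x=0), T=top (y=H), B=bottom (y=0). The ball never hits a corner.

1. t=3 → L at (0,2); v=(1,-1)
2. t=2 → B at (2,0); v=(1,1)
3. t=4 → R at (6,4); v=(-1,1)
4. t=2 → T at (4,6); v=(-1,-1)
5. t=4 → L at (0,2); v=(1,-1)
6. t=2 → B at (2,0); v=(1,1)

Final position: (2,0)
Wall sequence: LBRTLB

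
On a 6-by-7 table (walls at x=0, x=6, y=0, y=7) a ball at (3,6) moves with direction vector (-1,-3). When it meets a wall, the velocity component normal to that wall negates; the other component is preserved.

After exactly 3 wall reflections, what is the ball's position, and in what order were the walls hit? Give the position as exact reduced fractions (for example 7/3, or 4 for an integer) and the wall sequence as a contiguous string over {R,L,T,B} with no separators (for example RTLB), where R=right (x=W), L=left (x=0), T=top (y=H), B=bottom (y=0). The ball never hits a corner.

Final position: (4/3,7)
Wall sequence: BLT

1. t=2 → B at (1,0); v=(-1,3)
2. t=1 → L at (0,3); v=(1,3)
3. t=4/3 → T at (4/3,7); v=(1,-3)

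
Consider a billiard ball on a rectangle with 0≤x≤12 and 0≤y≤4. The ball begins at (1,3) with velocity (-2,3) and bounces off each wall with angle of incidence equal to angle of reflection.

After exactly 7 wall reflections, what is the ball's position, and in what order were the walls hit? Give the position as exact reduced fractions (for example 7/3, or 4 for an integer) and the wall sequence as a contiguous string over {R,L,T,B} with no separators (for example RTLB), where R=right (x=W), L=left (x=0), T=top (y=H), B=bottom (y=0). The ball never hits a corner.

1. t=1/3 → T at (1/3,4); v=(-2,-3)
2. t=1/6 → L at (0,7/2); v=(2,-3)
3. t=7/6 → B at (7/3,0); v=(2,3)
4. t=4/3 → T at (5,4); v=(2,-3)
5. t=4/3 → B at (23/3,0); v=(2,3)
6. t=4/3 → T at (31/3,4); v=(2,-3)
7. t=5/6 → R at (12,3/2); v=(-2,-3)

Final position: (12,3/2)
Wall sequence: TLBTBTR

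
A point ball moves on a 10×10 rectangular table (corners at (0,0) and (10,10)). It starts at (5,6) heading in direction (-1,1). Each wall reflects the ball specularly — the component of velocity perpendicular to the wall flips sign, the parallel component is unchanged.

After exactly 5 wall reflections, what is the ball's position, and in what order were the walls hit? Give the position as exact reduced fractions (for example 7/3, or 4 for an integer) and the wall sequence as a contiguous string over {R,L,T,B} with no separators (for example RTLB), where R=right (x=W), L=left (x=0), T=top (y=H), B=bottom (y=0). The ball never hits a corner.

Final position: (1,10)
Wall sequence: TLBRT

1. t=4 → T at (1,10); v=(-1,-1)
2. t=1 → L at (0,9); v=(1,-1)
3. t=9 → B at (9,0); v=(1,1)
4. t=1 → R at (10,1); v=(-1,1)
5. t=9 → T at (1,10); v=(-1,-1)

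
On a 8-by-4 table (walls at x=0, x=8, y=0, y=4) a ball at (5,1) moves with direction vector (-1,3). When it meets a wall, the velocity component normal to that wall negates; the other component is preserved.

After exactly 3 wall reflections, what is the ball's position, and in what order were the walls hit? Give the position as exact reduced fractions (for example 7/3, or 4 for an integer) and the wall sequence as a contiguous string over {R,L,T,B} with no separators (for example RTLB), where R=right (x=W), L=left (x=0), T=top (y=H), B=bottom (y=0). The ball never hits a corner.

1. t=1 → T at (4,4); v=(-1,-3)
2. t=4/3 → B at (8/3,0); v=(-1,3)
3. t=4/3 → T at (4/3,4); v=(-1,-3)

Final position: (4/3,4)
Wall sequence: TBT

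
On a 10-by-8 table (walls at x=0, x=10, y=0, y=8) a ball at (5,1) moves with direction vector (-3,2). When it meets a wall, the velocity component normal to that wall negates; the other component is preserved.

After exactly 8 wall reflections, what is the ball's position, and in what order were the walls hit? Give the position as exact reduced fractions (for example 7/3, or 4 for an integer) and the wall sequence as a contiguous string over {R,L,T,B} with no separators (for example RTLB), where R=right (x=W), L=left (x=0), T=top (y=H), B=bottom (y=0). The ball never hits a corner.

Final position: (0,1)
Wall sequence: LTRBLTRL

1. t=5/3 → L at (0,13/3); v=(3,2)
2. t=11/6 → T at (11/2,8); v=(3,-2)
3. t=3/2 → R at (10,5); v=(-3,-2)
4. t=5/2 → B at (5/2,0); v=(-3,2)
5. t=5/6 → L at (0,5/3); v=(3,2)
6. t=19/6 → T at (19/2,8); v=(3,-2)
7. t=1/6 → R at (10,23/3); v=(-3,-2)
8. t=10/3 → L at (0,1); v=(3,-2)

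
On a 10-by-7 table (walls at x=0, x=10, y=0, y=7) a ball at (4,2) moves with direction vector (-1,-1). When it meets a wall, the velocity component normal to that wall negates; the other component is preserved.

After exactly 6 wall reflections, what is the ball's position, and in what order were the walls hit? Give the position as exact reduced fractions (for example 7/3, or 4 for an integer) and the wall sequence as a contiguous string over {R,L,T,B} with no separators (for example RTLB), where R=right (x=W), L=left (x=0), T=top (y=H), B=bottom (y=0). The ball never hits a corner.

1. t=2 → B at (2,0); v=(-1,1)
2. t=2 → L at (0,2); v=(1,1)
3. t=5 → T at (5,7); v=(1,-1)
4. t=5 → R at (10,2); v=(-1,-1)
5. t=2 → B at (8,0); v=(-1,1)
6. t=7 → T at (1,7); v=(-1,-1)

Final position: (1,7)
Wall sequence: BLTRBT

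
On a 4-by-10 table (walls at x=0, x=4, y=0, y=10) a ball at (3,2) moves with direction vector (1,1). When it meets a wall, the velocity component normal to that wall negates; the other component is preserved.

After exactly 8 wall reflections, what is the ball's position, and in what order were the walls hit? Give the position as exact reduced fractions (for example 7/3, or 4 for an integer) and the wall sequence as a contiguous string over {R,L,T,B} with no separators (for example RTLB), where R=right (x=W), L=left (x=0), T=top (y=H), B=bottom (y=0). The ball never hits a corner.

1. t=1 → R at (4,3); v=(-1,1)
2. t=4 → L at (0,7); v=(1,1)
3. t=3 → T at (3,10); v=(1,-1)
4. t=1 → R at (4,9); v=(-1,-1)
5. t=4 → L at (0,5); v=(1,-1)
6. t=4 → R at (4,1); v=(-1,-1)
7. t=1 → B at (3,0); v=(-1,1)
8. t=3 → L at (0,3); v=(1,1)

Final position: (0,3)
Wall sequence: RLTRLRBL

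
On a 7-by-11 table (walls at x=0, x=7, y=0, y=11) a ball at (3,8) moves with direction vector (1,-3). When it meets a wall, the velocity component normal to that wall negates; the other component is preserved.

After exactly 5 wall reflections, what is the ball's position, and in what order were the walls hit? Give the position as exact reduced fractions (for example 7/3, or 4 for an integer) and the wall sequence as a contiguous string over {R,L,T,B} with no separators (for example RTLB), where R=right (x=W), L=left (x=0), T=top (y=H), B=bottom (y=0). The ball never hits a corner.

1. t=8/3 → B at (17/3,0); v=(1,3)
2. t=4/3 → R at (7,4); v=(-1,3)
3. t=7/3 → T at (14/3,11); v=(-1,-3)
4. t=11/3 → B at (1,0); v=(-1,3)
5. t=1 → L at (0,3); v=(1,3)

Final position: (0,3)
Wall sequence: BRTBL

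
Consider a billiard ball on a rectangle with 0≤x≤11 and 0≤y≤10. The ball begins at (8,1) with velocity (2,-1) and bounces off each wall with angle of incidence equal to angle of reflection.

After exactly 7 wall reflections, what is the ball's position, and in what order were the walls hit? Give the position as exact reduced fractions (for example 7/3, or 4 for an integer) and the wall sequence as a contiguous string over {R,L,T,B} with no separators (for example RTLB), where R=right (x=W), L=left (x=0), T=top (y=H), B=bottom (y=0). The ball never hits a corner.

Final position: (6,0)
Wall sequence: BRLTRLB

1. t=1 → B at (10,0); v=(2,1)
2. t=1/2 → R at (11,1/2); v=(-2,1)
3. t=11/2 → L at (0,6); v=(2,1)
4. t=4 → T at (8,10); v=(2,-1)
5. t=3/2 → R at (11,17/2); v=(-2,-1)
6. t=11/2 → L at (0,3); v=(2,-1)
7. t=3 → B at (6,0); v=(2,1)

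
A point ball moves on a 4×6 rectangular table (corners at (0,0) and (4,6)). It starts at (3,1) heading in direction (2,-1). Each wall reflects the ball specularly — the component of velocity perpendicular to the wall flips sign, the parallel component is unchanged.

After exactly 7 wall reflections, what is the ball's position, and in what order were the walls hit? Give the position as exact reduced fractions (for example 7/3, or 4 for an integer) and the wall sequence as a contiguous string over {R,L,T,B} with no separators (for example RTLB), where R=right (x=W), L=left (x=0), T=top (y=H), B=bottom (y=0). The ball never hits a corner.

1. t=1/2 → R at (4,1/2); v=(-2,-1)
2. t=1/2 → B at (3,0); v=(-2,1)
3. t=3/2 → L at (0,3/2); v=(2,1)
4. t=2 → R at (4,7/2); v=(-2,1)
5. t=2 → L at (0,11/2); v=(2,1)
6. t=1/2 → T at (1,6); v=(2,-1)
7. t=3/2 → R at (4,9/2); v=(-2,-1)

Final position: (4,9/2)
Wall sequence: RBLRLTR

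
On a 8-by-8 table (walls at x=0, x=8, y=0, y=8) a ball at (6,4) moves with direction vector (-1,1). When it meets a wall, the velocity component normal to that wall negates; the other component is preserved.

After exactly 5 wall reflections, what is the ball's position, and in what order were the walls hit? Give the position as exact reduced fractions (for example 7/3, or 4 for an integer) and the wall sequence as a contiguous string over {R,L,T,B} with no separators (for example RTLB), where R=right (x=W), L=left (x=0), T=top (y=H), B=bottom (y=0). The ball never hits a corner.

1. t=4 → T at (2,8); v=(-1,-1)
2. t=2 → L at (0,6); v=(1,-1)
3. t=6 → B at (6,0); v=(1,1)
4. t=2 → R at (8,2); v=(-1,1)
5. t=6 → T at (2,8); v=(-1,-1)

Final position: (2,8)
Wall sequence: TLBRT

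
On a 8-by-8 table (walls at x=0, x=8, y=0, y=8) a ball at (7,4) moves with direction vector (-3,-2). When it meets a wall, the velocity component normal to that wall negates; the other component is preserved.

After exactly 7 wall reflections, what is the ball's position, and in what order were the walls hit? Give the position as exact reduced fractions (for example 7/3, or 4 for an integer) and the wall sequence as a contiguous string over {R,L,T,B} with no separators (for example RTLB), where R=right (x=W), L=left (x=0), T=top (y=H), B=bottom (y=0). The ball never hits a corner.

Final position: (8,2/3)
Wall sequence: BLRTLBR

1. t=2 → B at (1,0); v=(-3,2)
2. t=1/3 → L at (0,2/3); v=(3,2)
3. t=8/3 → R at (8,6); v=(-3,2)
4. t=1 → T at (5,8); v=(-3,-2)
5. t=5/3 → L at (0,14/3); v=(3,-2)
6. t=7/3 → B at (7,0); v=(3,2)
7. t=1/3 → R at (8,2/3); v=(-3,2)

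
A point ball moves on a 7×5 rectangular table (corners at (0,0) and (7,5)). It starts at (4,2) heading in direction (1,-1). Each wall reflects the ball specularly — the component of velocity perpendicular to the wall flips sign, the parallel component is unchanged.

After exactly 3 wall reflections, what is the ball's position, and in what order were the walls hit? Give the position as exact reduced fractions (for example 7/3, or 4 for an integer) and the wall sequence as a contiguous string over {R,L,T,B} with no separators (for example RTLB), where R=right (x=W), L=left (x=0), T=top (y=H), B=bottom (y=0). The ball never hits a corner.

Final position: (3,5)
Wall sequence: BRT

1. t=2 → B at (6,0); v=(1,1)
2. t=1 → R at (7,1); v=(-1,1)
3. t=4 → T at (3,5); v=(-1,-1)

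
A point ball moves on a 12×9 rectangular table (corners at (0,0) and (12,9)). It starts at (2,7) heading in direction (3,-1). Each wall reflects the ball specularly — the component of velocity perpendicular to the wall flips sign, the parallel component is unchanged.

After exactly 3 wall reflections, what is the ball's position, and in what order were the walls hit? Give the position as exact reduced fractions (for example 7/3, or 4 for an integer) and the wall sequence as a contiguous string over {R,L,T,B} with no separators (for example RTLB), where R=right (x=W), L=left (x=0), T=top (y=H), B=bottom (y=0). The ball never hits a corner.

1. t=10/3 → R at (12,11/3); v=(-3,-1)
2. t=11/3 → B at (1,0); v=(-3,1)
3. t=1/3 → L at (0,1/3); v=(3,1)

Final position: (0,1/3)
Wall sequence: RBL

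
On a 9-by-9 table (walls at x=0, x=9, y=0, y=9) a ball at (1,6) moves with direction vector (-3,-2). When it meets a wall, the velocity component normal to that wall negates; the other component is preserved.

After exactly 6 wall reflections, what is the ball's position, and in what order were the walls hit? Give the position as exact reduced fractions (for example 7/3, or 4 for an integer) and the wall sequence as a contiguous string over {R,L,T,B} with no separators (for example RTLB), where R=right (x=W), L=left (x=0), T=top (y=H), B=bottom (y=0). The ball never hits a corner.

1. t=1/3 → L at (0,16/3); v=(3,-2)
2. t=8/3 → B at (8,0); v=(3,2)
3. t=1/3 → R at (9,2/3); v=(-3,2)
4. t=3 → L at (0,20/3); v=(3,2)
5. t=7/6 → T at (7/2,9); v=(3,-2)
6. t=11/6 → R at (9,16/3); v=(-3,-2)

Final position: (9,16/3)
Wall sequence: LBRLTR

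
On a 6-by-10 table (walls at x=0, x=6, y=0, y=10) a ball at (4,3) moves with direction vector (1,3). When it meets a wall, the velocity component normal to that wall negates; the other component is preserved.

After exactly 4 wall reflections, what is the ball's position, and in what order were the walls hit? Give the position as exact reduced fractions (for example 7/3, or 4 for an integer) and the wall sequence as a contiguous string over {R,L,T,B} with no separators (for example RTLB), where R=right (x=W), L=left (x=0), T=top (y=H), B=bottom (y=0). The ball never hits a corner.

1. t=2 → R at (6,9); v=(-1,3)
2. t=1/3 → T at (17/3,10); v=(-1,-3)
3. t=10/3 → B at (7/3,0); v=(-1,3)
4. t=7/3 → L at (0,7); v=(1,3)

Final position: (0,7)
Wall sequence: RTBL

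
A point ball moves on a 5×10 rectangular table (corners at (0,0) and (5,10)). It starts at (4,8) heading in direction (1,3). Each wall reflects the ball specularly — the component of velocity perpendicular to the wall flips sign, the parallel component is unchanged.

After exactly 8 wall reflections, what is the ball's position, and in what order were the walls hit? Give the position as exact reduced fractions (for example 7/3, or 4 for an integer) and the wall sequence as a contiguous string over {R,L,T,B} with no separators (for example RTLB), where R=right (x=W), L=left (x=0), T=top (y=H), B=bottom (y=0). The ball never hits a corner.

1. t=2/3 → T at (14/3,10); v=(1,-3)
2. t=1/3 → R at (5,9); v=(-1,-3)
3. t=3 → B at (2,0); v=(-1,3)
4. t=2 → L at (0,6); v=(1,3)
5. t=4/3 → T at (4/3,10); v=(1,-3)
6. t=10/3 → B at (14/3,0); v=(1,3)
7. t=1/3 → R at (5,1); v=(-1,3)
8. t=3 → T at (2,10); v=(-1,-3)

Final position: (2,10)
Wall sequence: TRBLTBRT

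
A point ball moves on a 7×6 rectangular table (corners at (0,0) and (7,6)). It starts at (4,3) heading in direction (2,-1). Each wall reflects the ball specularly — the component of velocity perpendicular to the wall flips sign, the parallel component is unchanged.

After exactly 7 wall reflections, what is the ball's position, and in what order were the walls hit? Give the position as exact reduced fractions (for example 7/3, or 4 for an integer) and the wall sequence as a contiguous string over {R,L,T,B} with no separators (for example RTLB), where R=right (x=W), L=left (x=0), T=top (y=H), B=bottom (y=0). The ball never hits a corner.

Final position: (6,0)
Wall sequence: RBLRTLB

1. t=3/2 → R at (7,3/2); v=(-2,-1)
2. t=3/2 → B at (4,0); v=(-2,1)
3. t=2 → L at (0,2); v=(2,1)
4. t=7/2 → R at (7,11/2); v=(-2,1)
5. t=1/2 → T at (6,6); v=(-2,-1)
6. t=3 → L at (0,3); v=(2,-1)
7. t=3 → B at (6,0); v=(2,1)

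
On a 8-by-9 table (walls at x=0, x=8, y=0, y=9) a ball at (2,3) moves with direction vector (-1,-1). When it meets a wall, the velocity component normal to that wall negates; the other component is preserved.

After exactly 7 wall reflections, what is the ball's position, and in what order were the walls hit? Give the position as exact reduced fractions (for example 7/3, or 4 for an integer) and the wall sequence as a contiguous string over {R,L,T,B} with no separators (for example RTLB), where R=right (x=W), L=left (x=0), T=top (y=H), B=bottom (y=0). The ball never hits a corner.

Final position: (8,5)
Wall sequence: LBRTLBR

1. t=2 → L at (0,1); v=(1,-1)
2. t=1 → B at (1,0); v=(1,1)
3. t=7 → R at (8,7); v=(-1,1)
4. t=2 → T at (6,9); v=(-1,-1)
5. t=6 → L at (0,3); v=(1,-1)
6. t=3 → B at (3,0); v=(1,1)
7. t=5 → R at (8,5); v=(-1,1)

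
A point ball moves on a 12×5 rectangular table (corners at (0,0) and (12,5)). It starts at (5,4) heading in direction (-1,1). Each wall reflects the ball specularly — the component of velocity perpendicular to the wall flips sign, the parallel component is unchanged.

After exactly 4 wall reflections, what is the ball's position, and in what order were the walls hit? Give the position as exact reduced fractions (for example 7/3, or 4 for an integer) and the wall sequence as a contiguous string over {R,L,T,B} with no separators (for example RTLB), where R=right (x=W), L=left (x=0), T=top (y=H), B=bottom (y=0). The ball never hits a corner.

1. t=1 → T at (4,5); v=(-1,-1)
2. t=4 → L at (0,1); v=(1,-1)
3. t=1 → B at (1,0); v=(1,1)
4. t=5 → T at (6,5); v=(1,-1)

Final position: (6,5)
Wall sequence: TLBT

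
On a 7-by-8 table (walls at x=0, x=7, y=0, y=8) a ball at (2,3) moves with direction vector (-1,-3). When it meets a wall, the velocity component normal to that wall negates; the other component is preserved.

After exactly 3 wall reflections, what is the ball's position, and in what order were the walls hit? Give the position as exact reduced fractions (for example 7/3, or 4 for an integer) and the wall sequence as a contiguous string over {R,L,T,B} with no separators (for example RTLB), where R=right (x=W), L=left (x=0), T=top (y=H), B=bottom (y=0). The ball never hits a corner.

1. t=1 → B at (1,0); v=(-1,3)
2. t=1 → L at (0,3); v=(1,3)
3. t=5/3 → T at (5/3,8); v=(1,-3)

Final position: (5/3,8)
Wall sequence: BLT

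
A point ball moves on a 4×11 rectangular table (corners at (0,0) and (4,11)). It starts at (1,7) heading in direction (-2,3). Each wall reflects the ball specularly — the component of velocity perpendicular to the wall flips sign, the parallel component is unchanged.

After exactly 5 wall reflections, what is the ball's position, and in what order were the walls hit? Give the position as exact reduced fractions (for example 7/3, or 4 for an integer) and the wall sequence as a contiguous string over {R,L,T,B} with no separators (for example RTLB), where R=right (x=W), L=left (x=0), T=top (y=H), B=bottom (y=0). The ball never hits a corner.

1. t=1/2 → L at (0,17/2); v=(2,3)
2. t=5/6 → T at (5/3,11); v=(2,-3)
3. t=7/6 → R at (4,15/2); v=(-2,-3)
4. t=2 → L at (0,3/2); v=(2,-3)
5. t=1/2 → B at (1,0); v=(2,3)

Final position: (1,0)
Wall sequence: LTRLB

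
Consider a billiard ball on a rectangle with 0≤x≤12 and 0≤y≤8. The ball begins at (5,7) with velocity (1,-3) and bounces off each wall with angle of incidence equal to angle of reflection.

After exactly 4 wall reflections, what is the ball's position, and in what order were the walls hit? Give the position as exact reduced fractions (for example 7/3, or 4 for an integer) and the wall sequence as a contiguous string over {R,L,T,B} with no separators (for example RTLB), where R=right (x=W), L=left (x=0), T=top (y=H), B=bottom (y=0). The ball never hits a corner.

1. t=7/3 → B at (22/3,0); v=(1,3)
2. t=8/3 → T at (10,8); v=(1,-3)
3. t=2 → R at (12,2); v=(-1,-3)
4. t=2/3 → B at (34/3,0); v=(-1,3)

Final position: (34/3,0)
Wall sequence: BTRB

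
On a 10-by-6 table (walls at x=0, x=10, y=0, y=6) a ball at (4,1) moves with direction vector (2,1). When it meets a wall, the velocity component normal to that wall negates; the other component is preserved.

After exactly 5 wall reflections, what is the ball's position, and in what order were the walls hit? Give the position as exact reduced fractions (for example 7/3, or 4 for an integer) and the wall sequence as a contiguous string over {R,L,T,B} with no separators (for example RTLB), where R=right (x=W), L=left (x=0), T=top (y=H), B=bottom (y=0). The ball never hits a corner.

1. t=3 → R at (10,4); v=(-2,1)
2. t=2 → T at (6,6); v=(-2,-1)
3. t=3 → L at (0,3); v=(2,-1)
4. t=3 → B at (6,0); v=(2,1)
5. t=2 → R at (10,2); v=(-2,1)

Final position: (10,2)
Wall sequence: RTLBR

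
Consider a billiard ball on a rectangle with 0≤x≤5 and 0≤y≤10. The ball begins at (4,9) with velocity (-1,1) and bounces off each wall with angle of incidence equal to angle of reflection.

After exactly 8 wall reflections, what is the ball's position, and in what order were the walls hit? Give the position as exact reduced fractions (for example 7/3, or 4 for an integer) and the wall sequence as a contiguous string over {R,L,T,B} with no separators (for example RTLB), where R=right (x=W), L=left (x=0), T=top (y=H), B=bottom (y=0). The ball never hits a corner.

Final position: (0,7)
Wall sequence: TLRBLRTL

1. t=1 → T at (3,10); v=(-1,-1)
2. t=3 → L at (0,7); v=(1,-1)
3. t=5 → R at (5,2); v=(-1,-1)
4. t=2 → B at (3,0); v=(-1,1)
5. t=3 → L at (0,3); v=(1,1)
6. t=5 → R at (5,8); v=(-1,1)
7. t=2 → T at (3,10); v=(-1,-1)
8. t=3 → L at (0,7); v=(1,-1)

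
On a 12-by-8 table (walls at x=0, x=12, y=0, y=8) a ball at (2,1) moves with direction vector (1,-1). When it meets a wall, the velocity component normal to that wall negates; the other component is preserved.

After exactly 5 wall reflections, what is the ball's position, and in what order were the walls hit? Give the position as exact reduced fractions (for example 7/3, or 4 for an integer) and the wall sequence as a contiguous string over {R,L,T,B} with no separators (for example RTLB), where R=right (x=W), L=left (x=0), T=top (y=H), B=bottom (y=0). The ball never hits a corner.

Final position: (0,5)
Wall sequence: BTRBL

1. t=1 → B at (3,0); v=(1,1)
2. t=8 → T at (11,8); v=(1,-1)
3. t=1 → R at (12,7); v=(-1,-1)
4. t=7 → B at (5,0); v=(-1,1)
5. t=5 → L at (0,5); v=(1,1)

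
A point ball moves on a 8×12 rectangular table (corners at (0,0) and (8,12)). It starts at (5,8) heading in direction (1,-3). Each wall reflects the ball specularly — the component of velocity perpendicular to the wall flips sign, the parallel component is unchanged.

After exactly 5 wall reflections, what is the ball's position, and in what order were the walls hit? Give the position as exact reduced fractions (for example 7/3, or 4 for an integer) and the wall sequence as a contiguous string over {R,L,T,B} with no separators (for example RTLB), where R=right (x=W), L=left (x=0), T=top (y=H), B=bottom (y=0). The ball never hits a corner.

1. t=8/3 → B at (23/3,0); v=(1,3)
2. t=1/3 → R at (8,1); v=(-1,3)
3. t=11/3 → T at (13/3,12); v=(-1,-3)
4. t=4 → B at (1/3,0); v=(-1,3)
5. t=1/3 → L at (0,1); v=(1,3)

Final position: (0,1)
Wall sequence: BRTBL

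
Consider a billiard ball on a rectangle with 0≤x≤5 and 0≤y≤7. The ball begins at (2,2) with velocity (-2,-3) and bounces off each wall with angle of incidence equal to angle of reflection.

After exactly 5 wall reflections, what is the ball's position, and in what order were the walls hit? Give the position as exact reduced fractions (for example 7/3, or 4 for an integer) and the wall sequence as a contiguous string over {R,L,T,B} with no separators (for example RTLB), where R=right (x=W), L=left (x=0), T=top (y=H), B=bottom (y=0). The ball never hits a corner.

1. t=2/3 → B at (2/3,0); v=(-2,3)
2. t=1/3 → L at (0,1); v=(2,3)
3. t=2 → T at (4,7); v=(2,-3)
4. t=1/2 → R at (5,11/2); v=(-2,-3)
5. t=11/6 → B at (4/3,0); v=(-2,3)

Final position: (4/3,0)
Wall sequence: BLTRB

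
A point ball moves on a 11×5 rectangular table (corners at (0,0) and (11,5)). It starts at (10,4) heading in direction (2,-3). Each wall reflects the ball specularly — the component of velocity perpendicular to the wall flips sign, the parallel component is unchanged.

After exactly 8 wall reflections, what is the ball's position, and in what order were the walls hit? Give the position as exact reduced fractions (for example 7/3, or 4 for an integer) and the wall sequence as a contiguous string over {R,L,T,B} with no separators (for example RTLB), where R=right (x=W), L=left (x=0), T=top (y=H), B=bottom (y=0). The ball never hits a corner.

1. t=1/2 → R at (11,5/2); v=(-2,-3)
2. t=5/6 → B at (28/3,0); v=(-2,3)
3. t=5/3 → T at (6,5); v=(-2,-3)
4. t=5/3 → B at (8/3,0); v=(-2,3)
5. t=4/3 → L at (0,4); v=(2,3)
6. t=1/3 → T at (2/3,5); v=(2,-3)
7. t=5/3 → B at (4,0); v=(2,3)
8. t=5/3 → T at (22/3,5); v=(2,-3)

Final position: (22/3,5)
Wall sequence: RBTBLTBT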